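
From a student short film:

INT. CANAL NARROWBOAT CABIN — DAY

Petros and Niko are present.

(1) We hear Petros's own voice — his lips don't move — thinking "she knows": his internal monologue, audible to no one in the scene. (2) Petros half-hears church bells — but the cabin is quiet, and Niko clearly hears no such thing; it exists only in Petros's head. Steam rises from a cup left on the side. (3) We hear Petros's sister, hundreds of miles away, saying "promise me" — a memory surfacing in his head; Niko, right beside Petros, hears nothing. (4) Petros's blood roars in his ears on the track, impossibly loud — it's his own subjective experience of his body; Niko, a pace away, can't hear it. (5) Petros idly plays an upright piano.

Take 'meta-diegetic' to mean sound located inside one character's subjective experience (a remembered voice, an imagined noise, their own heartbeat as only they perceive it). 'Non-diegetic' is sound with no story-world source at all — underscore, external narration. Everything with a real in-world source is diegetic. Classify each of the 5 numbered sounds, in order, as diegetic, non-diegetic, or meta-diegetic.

Sound (1): Petros's thought-voice: a private mental sound no other character can hear, so meta-diegetic.
(2) is meta-diegetic: subjective to Petros: the cabin is silent and Niko hears nothing.
(3) is meta-diegetic: it's Petros's recollection rendered as sound; the other character can't hear it.
(4) is meta-diegetic: a subjective body sound — Petros's private perception, inaudible to Niko.
(5) is diegetic: Petros is producing the music live, in the story world.

meta-diegetic, meta-diegetic, meta-diegetic, meta-diegetic, diegetic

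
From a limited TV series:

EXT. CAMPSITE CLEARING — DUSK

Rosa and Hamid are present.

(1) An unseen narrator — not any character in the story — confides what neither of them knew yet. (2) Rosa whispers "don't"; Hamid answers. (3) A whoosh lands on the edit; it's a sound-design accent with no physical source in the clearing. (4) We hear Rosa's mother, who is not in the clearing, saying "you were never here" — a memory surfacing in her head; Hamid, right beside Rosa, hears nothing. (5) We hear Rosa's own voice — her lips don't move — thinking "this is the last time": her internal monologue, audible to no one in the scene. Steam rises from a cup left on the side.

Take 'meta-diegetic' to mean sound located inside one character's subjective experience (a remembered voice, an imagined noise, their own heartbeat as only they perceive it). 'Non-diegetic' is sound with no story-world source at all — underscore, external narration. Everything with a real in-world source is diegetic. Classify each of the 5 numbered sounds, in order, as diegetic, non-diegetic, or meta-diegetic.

(1) is non-diegetic: external voice-over — not a character, not heard by anyone in the scene.
Sound (2): on-screen dialogue — Rosa speaks and Hamid is there to hear, so diegetic.
(3) an editorial stinger — it belongs to the cut, not the story world → non-diegetic.
Sound (4): it's Rosa's recollection rendered as sound; the other character can't hear it, so meta-diegetic.
(5) internal monologue — inside Rosa's mind, not spoken into the scene → meta-diegetic.

non-diegetic, diegetic, non-diegetic, meta-diegetic, meta-diegetic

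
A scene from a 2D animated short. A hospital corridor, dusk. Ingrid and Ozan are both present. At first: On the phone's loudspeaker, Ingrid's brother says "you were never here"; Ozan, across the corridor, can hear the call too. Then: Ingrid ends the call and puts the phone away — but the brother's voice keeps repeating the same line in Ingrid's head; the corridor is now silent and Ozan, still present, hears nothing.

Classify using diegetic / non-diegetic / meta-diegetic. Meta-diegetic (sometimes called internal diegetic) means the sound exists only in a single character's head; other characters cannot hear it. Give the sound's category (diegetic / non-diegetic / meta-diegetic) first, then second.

First: the loudspeaker is an in-world source; both Ingrid and Ozan hear the call → diegetic.
Second: with the phone off, the voice continues only as Ingrid's private mental replay — Ozan can't hear it → meta-diegetic.

diegetic, meta-diegetic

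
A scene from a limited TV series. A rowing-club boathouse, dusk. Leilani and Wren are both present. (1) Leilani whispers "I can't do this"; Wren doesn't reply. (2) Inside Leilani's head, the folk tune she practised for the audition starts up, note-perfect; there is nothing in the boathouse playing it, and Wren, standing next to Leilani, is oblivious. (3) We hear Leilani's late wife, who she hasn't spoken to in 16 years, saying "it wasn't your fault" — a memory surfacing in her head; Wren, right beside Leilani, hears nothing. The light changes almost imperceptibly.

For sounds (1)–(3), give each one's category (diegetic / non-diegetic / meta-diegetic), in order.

diegetic, meta-diegetic, meta-diegetic

(1) Leilani is a character speaking aloud in the scene → diegetic.
(2) is meta-diegetic: it lives in Leilani's subjectivity, not in the boathouse.
(3) is meta-diegetic: a remembered line, private to Leilani — not present in the room, not audible to Wren.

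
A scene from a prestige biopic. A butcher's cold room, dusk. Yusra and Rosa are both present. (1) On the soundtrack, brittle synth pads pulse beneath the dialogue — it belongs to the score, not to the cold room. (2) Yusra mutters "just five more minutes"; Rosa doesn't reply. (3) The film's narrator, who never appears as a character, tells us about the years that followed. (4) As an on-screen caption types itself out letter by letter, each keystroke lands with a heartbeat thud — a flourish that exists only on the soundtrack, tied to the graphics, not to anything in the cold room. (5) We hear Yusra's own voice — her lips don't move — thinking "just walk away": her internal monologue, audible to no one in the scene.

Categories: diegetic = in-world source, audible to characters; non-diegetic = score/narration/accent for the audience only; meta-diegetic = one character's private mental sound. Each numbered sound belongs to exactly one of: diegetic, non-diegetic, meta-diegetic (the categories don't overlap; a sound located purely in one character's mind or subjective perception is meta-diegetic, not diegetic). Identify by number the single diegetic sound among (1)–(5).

2

Sound (1): it has no source in the story world and no character can hear it — it's underscore, so non-diegetic.
(2) is diegetic: on-screen dialogue — Yusra speaks and Rosa is there to hear.
Sound (3): the narrator exists outside the story world, addressing only the audience, so non-diegetic.
(4) is non-diegetic: it accompanies on-screen graphics, not anything inside the story world.
(5) Yusra's thought-voice: a private mental sound no other character can hear → meta-diegetic.
Only (2) is diegetic.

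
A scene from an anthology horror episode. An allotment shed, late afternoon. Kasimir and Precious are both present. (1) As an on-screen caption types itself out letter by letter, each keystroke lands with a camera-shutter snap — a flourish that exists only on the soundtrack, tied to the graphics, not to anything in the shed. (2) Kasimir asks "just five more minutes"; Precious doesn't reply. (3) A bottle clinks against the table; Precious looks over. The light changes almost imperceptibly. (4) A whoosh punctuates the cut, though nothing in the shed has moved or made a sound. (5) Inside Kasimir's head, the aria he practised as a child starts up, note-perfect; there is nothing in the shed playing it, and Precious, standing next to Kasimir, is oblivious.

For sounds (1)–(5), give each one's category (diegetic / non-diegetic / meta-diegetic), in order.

Sound (1): it accompanies on-screen graphics, not anything inside the story world, so non-diegetic.
(2) Kasimir is a character speaking aloud in the scene → diegetic.
Sound (3): a bottle is a real object/event in the scene's world, so diegetic.
Sound (4): nothing in the scene produces it; it's an accent added for the audience, so non-diegetic.
(5) remembered music, private to Kasimir — Precious is oblivious because it isn't in the room → meta-diegetic.

non-diegetic, diegetic, diegetic, non-diegetic, meta-diegetic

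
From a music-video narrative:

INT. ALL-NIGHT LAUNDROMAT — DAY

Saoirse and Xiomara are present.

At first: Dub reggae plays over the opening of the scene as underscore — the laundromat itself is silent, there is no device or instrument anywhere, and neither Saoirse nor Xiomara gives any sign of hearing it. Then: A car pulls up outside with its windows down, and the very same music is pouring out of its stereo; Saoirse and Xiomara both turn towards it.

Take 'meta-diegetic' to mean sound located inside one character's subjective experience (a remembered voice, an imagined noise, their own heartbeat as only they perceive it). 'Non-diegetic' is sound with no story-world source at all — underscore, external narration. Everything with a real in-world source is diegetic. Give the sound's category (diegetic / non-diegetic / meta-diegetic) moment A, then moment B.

non-diegetic, diegetic

Moment A: no in-world source exists and no character can hear it — underscore → non-diegetic.
Moment B: the car stereo is now a real source in the story world and the characters hear it → diegetic.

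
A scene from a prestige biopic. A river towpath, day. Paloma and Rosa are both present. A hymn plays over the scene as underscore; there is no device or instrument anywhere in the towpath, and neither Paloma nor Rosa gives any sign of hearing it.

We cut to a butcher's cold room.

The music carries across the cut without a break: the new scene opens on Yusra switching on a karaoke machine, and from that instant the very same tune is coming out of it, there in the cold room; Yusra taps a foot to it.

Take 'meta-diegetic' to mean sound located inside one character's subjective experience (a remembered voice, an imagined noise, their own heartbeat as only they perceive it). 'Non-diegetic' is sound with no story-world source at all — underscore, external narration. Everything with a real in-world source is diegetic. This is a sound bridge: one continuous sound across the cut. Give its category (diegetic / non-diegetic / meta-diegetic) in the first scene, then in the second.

Scene one: there's no in-world source anywhere and no character hears it — underscore for the audience only → non-diegetic.
Scene two: once Yusra turns on a karaoke machine, the music has a real source in the story world and Yusra reacts to it → diegetic.

non-diegetic, diegetic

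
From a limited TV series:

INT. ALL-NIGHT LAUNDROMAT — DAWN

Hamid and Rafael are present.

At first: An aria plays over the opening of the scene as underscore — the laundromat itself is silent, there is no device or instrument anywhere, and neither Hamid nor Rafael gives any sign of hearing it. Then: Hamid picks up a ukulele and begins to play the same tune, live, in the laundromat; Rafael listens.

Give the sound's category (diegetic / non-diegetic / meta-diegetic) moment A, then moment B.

non-diegetic, diegetic

Moment A: no in-world source exists and no character can hear it — underscore → non-diegetic.
Moment B: a ukulele is now a real source in the story world and the characters hear it → diegetic.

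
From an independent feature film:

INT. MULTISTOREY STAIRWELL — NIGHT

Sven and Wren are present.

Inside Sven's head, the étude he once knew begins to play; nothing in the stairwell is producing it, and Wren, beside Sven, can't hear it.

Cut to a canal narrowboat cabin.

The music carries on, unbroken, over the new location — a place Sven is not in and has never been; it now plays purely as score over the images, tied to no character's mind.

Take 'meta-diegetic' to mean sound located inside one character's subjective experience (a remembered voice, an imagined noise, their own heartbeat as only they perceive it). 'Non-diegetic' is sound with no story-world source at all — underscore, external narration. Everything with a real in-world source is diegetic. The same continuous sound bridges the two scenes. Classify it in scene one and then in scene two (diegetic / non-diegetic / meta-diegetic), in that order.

meta-diegetic, non-diegetic

Scene one: the music exists only inside Sven's mind; Wren can't hear it → meta-diegetic.
Scene two: it's detached from Sven entirely and plays over unrelated images with no in-world source — conventional underscore → non-diegetic.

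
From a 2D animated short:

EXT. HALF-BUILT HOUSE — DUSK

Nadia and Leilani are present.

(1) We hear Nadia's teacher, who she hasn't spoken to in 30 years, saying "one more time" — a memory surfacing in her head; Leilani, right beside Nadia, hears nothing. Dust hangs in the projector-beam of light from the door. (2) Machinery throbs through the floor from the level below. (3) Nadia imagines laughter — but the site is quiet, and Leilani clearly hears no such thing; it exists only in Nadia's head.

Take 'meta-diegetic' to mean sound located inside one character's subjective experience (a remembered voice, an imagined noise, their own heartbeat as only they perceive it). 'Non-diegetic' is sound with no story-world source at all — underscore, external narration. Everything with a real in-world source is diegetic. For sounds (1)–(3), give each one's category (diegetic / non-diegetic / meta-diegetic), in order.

meta-diegetic, diegetic, meta-diegetic

(1) a remembered line, private to Nadia — not present in the room, not audible to Leilani → meta-diegetic.
(2) is diegetic: ambient/room sound belonging to the story's physical space.
Sound (3): subjective to Nadia: the site is silent and Leilani hears nothing, so meta-diegetic.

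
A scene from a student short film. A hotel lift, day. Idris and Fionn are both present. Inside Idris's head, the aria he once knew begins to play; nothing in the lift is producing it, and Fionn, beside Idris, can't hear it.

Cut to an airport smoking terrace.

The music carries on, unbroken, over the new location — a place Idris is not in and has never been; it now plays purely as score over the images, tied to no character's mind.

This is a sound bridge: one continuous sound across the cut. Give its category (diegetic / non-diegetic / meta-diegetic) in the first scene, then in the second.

meta-diegetic, non-diegetic

Scene one: the music exists only inside Idris's mind; Fionn can't hear it → meta-diegetic.
Scene two: it's detached from Idris entirely and plays over unrelated images with no in-world source — conventional underscore → non-diegetic.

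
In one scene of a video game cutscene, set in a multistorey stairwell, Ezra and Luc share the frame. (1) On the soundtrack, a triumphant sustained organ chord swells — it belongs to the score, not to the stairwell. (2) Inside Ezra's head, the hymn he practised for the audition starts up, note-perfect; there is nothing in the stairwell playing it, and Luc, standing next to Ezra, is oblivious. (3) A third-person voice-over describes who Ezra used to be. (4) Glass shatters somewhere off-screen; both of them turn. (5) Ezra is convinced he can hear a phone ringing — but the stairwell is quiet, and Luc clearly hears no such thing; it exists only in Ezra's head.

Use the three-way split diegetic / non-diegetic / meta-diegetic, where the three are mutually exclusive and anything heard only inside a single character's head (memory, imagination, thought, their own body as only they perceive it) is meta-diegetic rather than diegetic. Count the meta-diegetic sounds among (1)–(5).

2

Sound (1): nothing in the stairwell produces it and the characters don't hear it — pure soundtrack, so non-diegetic.
(2) is meta-diegetic: it lives in Ezra's subjectivity, not in the stairwell.
Sound (3): external voice-over — not a character, not heard by anyone in the scene, so non-diegetic.
(4) is diegetic: glass is a real object/event in the scene's world.
Sound (5): Ezra alone 'hears' it — an imagined sound, not present in the space, so meta-diegetic.
Meta-diegetic: (2), (5) — that's 2.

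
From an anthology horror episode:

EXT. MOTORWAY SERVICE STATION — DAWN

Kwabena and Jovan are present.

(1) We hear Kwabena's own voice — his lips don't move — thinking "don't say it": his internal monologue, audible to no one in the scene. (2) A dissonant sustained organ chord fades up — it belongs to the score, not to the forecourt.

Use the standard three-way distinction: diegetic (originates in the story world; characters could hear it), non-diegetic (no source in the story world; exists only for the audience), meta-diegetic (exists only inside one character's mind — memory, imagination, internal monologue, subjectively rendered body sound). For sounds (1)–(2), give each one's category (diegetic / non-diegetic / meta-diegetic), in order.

Sound (1): Kwabena's thought-voice: a private mental sound no other character can hear, so meta-diegetic.
(2) is non-diegetic: it has no source in the story world and no character can hear it — it's underscore.

meta-diegetic, non-diegetic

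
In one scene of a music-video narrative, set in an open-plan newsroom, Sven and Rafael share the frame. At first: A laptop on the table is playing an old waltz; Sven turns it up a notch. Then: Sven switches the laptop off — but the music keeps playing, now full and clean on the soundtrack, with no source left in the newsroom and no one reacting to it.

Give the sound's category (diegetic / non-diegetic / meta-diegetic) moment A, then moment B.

Moment A: a laptop is a real in-scene source and Sven reacts to it → diegetic.
Moment B: there is no longer any in-world source and no one can hear it — it has become underscore → non-diegetic.

diegetic, non-diegetic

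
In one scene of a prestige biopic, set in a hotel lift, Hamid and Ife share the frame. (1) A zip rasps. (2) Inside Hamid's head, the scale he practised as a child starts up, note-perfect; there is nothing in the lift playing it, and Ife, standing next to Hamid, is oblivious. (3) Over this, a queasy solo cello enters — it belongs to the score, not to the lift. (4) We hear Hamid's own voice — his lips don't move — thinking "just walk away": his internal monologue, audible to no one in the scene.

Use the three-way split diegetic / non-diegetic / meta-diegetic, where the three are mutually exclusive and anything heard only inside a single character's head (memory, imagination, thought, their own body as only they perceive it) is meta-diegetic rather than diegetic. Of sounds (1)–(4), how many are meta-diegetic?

2

Sound (1): the sound comes from a zip physically present in the location, so diegetic.
(2) the music is a memory playing inside Hamid's mind alone; no real-world source, Ife can't hear it → meta-diegetic.
Sound (3): score with no on-screen or off-screen source; it exists for the audience alone, so non-diegetic.
Sound (4): Hamid's thought-voice: a private mental sound no other character can hear, so meta-diegetic.
Meta-diegetic: (2), (4) — that's 2.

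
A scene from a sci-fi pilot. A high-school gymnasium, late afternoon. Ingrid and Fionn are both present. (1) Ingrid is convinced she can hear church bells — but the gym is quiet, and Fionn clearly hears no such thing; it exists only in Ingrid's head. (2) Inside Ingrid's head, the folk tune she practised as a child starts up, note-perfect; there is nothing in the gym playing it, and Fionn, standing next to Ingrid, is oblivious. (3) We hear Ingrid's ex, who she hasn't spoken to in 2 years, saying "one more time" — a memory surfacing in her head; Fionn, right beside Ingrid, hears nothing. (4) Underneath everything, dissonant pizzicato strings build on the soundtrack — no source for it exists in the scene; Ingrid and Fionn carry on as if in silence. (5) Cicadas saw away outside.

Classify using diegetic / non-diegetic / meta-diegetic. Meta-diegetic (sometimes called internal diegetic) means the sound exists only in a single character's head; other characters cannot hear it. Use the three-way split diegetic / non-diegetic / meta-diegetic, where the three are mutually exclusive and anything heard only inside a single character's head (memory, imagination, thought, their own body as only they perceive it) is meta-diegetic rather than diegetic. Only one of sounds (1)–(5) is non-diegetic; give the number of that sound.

(1) the sound is imagined by Ingrid; nothing in the story world is producing it and Fionn can't hear it → meta-diegetic.
Sound (2): remembered music, private to Ingrid — Fionn is oblivious because it isn't in the room, so meta-diegetic.
(3) is meta-diegetic: it's Ingrid's recollection rendered as sound; the other character can't hear it.
(4) score with no on-screen or off-screen source; it exists for the audience alone → non-diegetic.
Sound (5): ambient/room sound belonging to the story's physical space, so diegetic.
Only (4) is non-diegetic.

4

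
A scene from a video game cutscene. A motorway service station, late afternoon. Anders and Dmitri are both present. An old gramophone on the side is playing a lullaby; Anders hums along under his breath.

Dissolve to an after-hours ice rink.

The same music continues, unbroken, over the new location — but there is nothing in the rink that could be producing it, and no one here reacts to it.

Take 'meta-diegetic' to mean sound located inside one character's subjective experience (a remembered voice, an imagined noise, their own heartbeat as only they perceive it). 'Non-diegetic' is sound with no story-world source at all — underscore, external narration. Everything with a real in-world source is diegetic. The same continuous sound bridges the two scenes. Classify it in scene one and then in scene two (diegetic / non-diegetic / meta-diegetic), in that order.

diegetic, non-diegetic

Scene one: an old gramophone is an on-screen source and Anders reacts to it → diegetic.
Scene two: there is no source in the rink and no one hears it — it's now underscore → non-diegetic.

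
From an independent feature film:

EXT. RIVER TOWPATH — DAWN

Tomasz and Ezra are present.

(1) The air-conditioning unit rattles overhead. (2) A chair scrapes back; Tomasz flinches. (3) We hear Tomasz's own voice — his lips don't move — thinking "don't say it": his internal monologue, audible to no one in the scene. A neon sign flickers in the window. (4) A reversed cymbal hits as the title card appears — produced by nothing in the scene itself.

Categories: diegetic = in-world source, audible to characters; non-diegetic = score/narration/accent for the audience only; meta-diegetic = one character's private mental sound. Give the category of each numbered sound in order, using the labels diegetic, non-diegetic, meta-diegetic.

(1) is diegetic: the air-conditioning unit is part of the location's real environment.
Sound (2): an in-world source (a chair); characters could hear it, so diegetic.
Sound (3): it's Tomasz's unspoken thought, heard only by the audience via his subjectivity, so meta-diegetic.
(4) is non-diegetic: nothing in the scene produces it; it's an accent added for the audience.

diegetic, diegetic, meta-diegetic, non-diegetic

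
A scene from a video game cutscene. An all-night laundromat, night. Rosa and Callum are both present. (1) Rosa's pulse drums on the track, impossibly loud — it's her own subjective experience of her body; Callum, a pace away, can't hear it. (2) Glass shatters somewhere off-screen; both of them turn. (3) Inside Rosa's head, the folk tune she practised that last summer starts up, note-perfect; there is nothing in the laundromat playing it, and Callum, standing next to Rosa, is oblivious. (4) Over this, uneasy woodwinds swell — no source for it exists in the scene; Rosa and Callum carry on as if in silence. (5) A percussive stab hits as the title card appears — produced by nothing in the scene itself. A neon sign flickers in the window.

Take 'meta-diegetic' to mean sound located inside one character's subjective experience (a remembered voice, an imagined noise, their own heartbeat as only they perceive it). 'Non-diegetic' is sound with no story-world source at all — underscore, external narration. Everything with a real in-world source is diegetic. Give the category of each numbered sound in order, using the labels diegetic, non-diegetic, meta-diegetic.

meta-diegetic, diegetic, meta-diegetic, non-diegetic, non-diegetic

(1) is meta-diegetic: it's Rosa's internal bodily sensation rendered as sound; only Rosa 'hears' it.
(2) is diegetic: the sound comes from glass physically present in the location.
(3) the music is a memory playing inside Rosa's mind alone; no real-world source, Callum can't hear it → meta-diegetic.
(4) is non-diegetic: score with no on-screen or off-screen source; it exists for the audience alone.
(5) is non-diegetic: it's a sound-design accent with no in-world source; no one in the scene can hear it.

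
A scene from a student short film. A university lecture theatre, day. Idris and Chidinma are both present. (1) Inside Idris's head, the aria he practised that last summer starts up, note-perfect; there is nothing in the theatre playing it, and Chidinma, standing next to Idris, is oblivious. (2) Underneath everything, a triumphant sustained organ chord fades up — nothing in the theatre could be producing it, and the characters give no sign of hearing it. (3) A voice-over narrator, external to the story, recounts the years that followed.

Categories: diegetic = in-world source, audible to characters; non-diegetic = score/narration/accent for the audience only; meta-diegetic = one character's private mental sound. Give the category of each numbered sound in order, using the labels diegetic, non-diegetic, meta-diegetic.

meta-diegetic, non-diegetic, non-diegetic

(1) it lives in Idris's subjectivity, not in the theatre → meta-diegetic.
Sound (2): it has no source in the story world and no character can hear it — it's underscore, so non-diegetic.
(3) is non-diegetic: external voice-over — not a character, not heard by anyone in the scene.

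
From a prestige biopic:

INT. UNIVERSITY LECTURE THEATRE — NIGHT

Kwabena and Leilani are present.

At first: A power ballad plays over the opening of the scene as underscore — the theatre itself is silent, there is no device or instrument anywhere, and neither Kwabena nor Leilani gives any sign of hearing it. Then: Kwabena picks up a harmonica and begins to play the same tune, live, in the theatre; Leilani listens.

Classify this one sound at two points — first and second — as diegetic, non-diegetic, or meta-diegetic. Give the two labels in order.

non-diegetic, diegetic

First: no in-world source exists and no character can hear it — underscore → non-diegetic.
Second: a harmonica is now a real source in the story world and the characters hear it → diegetic.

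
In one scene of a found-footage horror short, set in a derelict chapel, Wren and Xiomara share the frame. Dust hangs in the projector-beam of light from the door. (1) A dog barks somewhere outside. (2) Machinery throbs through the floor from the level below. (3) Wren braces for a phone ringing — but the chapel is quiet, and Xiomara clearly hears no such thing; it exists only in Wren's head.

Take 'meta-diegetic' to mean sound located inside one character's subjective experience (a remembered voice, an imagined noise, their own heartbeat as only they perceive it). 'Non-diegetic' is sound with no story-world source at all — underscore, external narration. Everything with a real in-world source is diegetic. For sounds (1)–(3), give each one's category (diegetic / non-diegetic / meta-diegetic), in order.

(1) a dog is a real object/event in the scene's world → diegetic.
Sound (2): it's the actual ambient sound of the location, so diegetic.
(3) is meta-diegetic: subjective to Wren: the chapel is silent and Xiomara hears nothing.

diegetic, diegetic, meta-diegetic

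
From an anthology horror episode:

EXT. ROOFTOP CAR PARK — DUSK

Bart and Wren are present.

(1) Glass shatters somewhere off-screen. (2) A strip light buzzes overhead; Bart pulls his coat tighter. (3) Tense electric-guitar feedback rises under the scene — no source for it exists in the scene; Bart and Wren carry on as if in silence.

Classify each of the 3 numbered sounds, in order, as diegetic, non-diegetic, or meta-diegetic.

Sound (1): glass is a real object/event in the scene's world, so diegetic.
(2) a strip light is part of the location's real environment → diegetic.
(3) is non-diegetic: nothing in the car park produces it and the characters don't hear it — pure soundtrack.

diegetic, diegetic, non-diegetic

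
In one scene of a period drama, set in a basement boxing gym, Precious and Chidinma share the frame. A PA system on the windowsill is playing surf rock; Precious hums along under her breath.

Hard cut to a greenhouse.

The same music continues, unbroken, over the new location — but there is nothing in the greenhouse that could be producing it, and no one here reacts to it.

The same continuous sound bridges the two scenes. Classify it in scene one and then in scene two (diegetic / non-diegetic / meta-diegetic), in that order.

diegetic, non-diegetic

Scene one: a PA system is an on-screen source and Precious reacts to it → diegetic.
Scene two: there is no source in the greenhouse and no one hears it — it's now underscore → non-diegetic.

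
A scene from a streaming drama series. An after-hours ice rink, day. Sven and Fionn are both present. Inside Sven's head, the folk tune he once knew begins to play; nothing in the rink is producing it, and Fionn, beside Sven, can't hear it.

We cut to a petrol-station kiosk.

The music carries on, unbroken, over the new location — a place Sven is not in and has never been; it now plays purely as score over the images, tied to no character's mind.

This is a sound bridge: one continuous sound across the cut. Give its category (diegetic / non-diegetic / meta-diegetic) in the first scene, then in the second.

meta-diegetic, non-diegetic

Scene one: the music exists only inside Sven's mind; Fionn can't hear it → meta-diegetic.
Scene two: it's detached from Sven entirely and plays over unrelated images with no in-world source — conventional underscore → non-diegetic.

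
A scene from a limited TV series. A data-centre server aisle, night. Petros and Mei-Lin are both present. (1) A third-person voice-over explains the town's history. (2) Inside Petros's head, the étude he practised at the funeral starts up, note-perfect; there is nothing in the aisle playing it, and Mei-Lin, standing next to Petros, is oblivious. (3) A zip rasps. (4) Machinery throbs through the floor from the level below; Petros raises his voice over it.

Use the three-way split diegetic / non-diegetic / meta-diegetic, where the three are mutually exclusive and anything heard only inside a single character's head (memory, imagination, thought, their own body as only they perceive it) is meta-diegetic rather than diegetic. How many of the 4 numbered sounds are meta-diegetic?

(1) external voice-over — not a character, not heard by anyone in the scene → non-diegetic.
(2) it lives in Petros's subjectivity, not in the aisle → meta-diegetic.
(3) the sound comes from a zip physically present in the location → diegetic.
Sound (4): it's the actual ambient sound of the location, so diegetic.
So 1 of the 4 is meta-diegetic: (2).

1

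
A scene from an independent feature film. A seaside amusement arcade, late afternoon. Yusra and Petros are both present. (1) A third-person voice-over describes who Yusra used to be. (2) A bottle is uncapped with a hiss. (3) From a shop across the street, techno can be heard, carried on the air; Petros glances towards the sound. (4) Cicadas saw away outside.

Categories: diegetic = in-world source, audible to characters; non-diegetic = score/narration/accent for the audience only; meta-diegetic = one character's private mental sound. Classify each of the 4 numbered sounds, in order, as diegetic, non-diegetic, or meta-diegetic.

(1) external voice-over — not a character, not heard by anyone in the scene → non-diegetic.
Sound (2): an in-world source (a bottle); characters could hear it, so diegetic.
(3) is diegetic: off-screen diegetic: the source is out of frame but still in the story's space.
(4) is diegetic: cicadas is part of the location's real environment.

non-diegetic, diegetic, diegetic, diegetic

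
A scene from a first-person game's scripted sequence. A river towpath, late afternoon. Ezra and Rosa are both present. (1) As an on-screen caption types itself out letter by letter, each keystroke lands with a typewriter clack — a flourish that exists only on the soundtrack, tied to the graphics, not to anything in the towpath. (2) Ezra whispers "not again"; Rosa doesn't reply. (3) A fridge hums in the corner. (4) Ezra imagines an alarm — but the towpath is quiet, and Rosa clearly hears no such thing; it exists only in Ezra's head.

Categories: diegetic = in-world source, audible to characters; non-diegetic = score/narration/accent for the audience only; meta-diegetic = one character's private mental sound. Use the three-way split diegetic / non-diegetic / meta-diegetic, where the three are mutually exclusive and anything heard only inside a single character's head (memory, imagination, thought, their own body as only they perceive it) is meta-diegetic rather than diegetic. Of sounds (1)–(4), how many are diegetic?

2

Sound (1): the caption isn't part of the story world, so neither is the sound tied to it, so non-diegetic.
(2) is diegetic: on-screen dialogue — Ezra speaks and Rosa is there to hear.
(3) it's the actual ambient sound of the location → diegetic.
(4) subjective to Ezra: the towpath is silent and Rosa hears nothing → meta-diegetic.
Diegetic: (2), (3) — that's 2.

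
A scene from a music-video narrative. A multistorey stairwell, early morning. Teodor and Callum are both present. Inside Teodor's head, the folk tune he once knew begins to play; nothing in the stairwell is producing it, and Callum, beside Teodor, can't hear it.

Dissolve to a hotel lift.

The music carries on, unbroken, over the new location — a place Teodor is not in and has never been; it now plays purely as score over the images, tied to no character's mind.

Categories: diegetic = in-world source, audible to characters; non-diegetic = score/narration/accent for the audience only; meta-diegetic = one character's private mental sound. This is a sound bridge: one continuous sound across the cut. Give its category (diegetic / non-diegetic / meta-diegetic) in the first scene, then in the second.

Scene one: the music exists only inside Teodor's mind; Callum can't hear it → meta-diegetic.
Scene two: it's detached from Teodor entirely and plays over unrelated images with no in-world source — conventional underscore → non-diegetic.

meta-diegetic, non-diegetic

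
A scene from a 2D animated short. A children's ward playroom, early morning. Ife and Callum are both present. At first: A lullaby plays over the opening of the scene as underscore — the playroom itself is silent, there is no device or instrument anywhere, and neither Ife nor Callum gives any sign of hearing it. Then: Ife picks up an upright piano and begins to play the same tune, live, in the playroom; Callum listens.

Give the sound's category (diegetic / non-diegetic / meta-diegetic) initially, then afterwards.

Initially: no in-world source exists and no character can hear it — underscore → non-diegetic.
Afterwards: an upright piano is now a real source in the story world and the characters hear it → diegetic.

non-diegetic, diegetic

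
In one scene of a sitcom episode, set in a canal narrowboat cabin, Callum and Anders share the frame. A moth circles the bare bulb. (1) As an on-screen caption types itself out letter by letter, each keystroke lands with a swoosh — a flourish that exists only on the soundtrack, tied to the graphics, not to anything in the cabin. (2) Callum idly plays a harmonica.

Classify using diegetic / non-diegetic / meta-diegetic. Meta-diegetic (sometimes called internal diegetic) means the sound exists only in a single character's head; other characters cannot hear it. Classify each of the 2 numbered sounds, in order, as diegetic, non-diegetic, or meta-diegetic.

Sound (1): sound married to a title/caption — outside the diegesis by definition, so non-diegetic.
(2) is diegetic: the instrument and the performer are both in the scene.

non-diegetic, diegetic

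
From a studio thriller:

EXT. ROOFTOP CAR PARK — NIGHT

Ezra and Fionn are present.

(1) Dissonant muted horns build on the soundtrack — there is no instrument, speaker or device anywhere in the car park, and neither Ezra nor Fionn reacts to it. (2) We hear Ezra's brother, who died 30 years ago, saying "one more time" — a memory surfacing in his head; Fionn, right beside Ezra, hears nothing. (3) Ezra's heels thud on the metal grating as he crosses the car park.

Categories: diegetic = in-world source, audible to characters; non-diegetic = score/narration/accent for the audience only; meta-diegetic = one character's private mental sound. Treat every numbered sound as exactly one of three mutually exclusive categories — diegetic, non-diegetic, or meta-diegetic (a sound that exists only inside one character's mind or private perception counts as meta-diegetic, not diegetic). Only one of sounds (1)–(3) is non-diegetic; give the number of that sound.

1

(1) score with no on-screen or off-screen source; it exists for the audience alone → non-diegetic.
Sound (2): it's Ezra's recollection rendered as sound; the other character can't hear it, so meta-diegetic.
(3) is diegetic: Ezra's footsteps are produced in the story world.
Only (1) is non-diegetic.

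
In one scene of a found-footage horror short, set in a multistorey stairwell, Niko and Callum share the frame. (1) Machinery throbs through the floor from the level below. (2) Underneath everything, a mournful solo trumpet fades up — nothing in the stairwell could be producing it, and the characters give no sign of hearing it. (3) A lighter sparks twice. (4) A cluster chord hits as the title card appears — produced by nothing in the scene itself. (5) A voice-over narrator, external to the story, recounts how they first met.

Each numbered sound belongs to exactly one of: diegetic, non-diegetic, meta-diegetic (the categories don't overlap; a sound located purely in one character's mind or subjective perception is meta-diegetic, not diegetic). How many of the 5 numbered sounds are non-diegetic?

3

(1) is diegetic: ambient/room sound belonging to the story's physical space.
(2) nothing in the stairwell produces it and the characters don't hear it — pure soundtrack → non-diegetic.
(3) is diegetic: the sound comes from a lighter physically present in the location.
(4) an editorial stinger — it belongs to the cut, not the story world → non-diegetic.
(5) is non-diegetic: external voice-over — not a character, not heard by anyone in the scene.
Non-diegetic: (2), (4), (5) — that's 3.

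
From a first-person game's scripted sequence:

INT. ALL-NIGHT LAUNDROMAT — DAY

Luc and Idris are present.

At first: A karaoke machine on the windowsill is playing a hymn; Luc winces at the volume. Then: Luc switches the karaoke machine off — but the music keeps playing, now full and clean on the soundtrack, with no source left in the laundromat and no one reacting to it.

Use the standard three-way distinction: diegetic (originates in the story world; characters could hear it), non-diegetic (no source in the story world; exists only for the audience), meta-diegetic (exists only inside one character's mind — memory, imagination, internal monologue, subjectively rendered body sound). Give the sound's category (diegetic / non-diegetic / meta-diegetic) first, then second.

diegetic, non-diegetic

First: a karaoke machine is a real in-scene source and Luc reacts to it → diegetic.
Second: there is no longer any in-world source and no one can hear it — it has become underscore → non-diegetic.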